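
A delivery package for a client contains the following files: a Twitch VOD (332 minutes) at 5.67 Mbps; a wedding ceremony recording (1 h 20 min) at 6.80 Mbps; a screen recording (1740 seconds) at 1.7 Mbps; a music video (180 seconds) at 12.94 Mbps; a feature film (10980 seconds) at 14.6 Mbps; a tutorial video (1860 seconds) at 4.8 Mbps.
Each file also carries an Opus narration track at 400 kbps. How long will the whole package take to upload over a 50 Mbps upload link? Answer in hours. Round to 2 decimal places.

1.87 hours

Audio: 400 kbps = 0.400 Mbps.
Twitch VOD: 6.070 Mbps × 19920 s = 120914.4 Mb
wedding ceremony recording: 7.200 Mbps × 4800 s = 34560.0 Mb
screen recording: 2.100 Mbps × 1740 s = 3654.0 Mb
music video: 13.340 Mbps × 180 s = 2401.2 Mb
feature film: 15.000 Mbps × 10980 s = 164700.0 Mb
tutorial video: 5.200 Mbps × 1860 s = 9672.0 Mb
Total: 335901.6 Mb = 41987.7 MB.
At 50 Mbps: 335901.6 / 50 = 6718 s ≈ 1.87 hours.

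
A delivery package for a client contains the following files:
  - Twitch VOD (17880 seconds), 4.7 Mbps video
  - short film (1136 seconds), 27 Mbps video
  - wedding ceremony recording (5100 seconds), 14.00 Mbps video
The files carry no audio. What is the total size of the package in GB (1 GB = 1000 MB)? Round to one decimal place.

Twitch VOD: 4.700 Mbps × 17880 s = 84036.0 Mb
short film: 27.000 Mbps × 1136 s = 30672.0 Mb
wedding ceremony recording: 14.000 Mbps × 5100 s = 71400.0 Mb
Total: 186108.0 Mb = 23263.5 MB.
= 23.26 GB.

23.3 GB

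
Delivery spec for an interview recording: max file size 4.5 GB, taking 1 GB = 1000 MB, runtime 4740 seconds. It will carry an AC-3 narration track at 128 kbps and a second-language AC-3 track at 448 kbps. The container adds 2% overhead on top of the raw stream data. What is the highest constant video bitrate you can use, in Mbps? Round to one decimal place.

6.9 Mbps

Budget: 4.5 GB = 36000.0 Mb.
Stream payload after overhead: 36000.0 / 1.02 = 35294.1 Mb.
Total bitrate budget: 35294.1 Mb / 4740 s = 7.446 Mbps.
Audio total: 128 + 448 = 576 kbps = 0.576 Mbps.
Video: 7.446 − 0.576 = 6.870 Mbps.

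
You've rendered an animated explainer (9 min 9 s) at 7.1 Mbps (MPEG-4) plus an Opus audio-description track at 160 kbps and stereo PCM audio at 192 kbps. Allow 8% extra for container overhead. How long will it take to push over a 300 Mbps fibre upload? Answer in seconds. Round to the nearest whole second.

15 seconds

9 min 9 s = 549 s
Audio total: 160 + 192 = 352 kbps = 0.352 Mbps.
Total bitrate: 7.452 Mbps.
File: 7.452 Mbps × 549 s = 4091.1 Mb.
With 8% container overhead: ×1.08. → 4418.4 Mb.
At 300 Mbps: 4418.4 / 300 = 14.7 s ≈ 14.7 seconds.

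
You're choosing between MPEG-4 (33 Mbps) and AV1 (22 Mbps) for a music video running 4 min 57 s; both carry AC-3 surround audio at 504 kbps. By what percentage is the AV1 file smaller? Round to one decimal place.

32.8%

4 min 57 s = 297 s
Audio: 504 kbps = 0.504 Mbps.
MPEG-4: 33.504 Mbps × 297 s = 9950.7 Mb = 1.244 GB.
AV1: 22.504 Mbps × 297 s = 6683.7 Mb = 0.835 GB.
Reduction: (1 − 0.835/1.244) × 100 = 32.83%.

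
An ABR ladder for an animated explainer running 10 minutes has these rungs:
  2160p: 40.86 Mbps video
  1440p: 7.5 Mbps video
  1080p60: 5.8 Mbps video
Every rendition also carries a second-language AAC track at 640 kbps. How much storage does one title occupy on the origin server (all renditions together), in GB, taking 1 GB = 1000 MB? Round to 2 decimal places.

4.21 GB

10 min = 600 s
Audio: 640 kbps = 0.640 Mbps.
Sum of rendition bitrates: (40.86+0.640) + (7.5+0.640) + (5.8+0.640) = 56.080 Mbps.
× 600 s = 33,648 Mb = 4,206 MB = 4.206 GB.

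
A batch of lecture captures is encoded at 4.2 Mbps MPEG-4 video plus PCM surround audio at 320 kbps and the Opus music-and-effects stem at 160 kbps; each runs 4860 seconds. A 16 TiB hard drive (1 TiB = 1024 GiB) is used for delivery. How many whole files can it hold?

6187

Audio total: 320 + 160 = 480 kbps = 0.480 Mbps.
Total bitrate: 4.680 Mbps.
Per item: 4.680 Mbps × 4860 s = 22,745 Mb = 2,843 MB.
Capacity: 16 TiB = 140,737,488 Mb; 6187.68 items → 6187 complete.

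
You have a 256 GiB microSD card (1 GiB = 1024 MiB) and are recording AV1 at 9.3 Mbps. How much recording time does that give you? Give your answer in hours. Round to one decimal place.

65.7 hours

Capacity: 256 GiB = 2,199,023 Mb.
Recording time: 2,199,023 / 9.300 = 236,454 s ≈ 65.7 hours.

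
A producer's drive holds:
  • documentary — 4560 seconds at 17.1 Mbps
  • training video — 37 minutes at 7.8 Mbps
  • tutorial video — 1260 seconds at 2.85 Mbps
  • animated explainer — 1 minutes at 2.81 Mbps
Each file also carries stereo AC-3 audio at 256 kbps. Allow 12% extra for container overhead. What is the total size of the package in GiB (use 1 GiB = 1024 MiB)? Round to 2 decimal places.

Audio: 256 kbps = 0.256 Mbps.
documentary: 17.356 Mbps × 4560 s × 1.12 = 88640.6 Mb
training video: 8.056 Mbps × 2220 s × 1.12 = 20030.4 Mb
tutorial video: 3.106 Mbps × 1260 s × 1.12 = 4383.2 Mb
animated explainer: 3.066 Mbps × 60 s × 1.12 = 206.0 Mb
Total: 113260.2 Mb = 14157.5 MB.
= 13.19 GiB.

13.19 GiB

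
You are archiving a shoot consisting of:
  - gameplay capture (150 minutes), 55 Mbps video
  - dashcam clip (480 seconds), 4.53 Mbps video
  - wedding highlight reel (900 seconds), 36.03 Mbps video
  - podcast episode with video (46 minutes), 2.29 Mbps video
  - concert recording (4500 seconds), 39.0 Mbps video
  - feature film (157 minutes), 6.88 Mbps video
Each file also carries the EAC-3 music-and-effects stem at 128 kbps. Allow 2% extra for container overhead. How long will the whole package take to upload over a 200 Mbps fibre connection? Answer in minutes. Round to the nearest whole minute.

Audio: 128 kbps = 0.128 Mbps.
gameplay capture: 55.128 Mbps × 9000 s × 1.02 = 506075.0 Mb
dashcam clip: 4.658 Mbps × 480 s × 1.02 = 2280.6 Mb
wedding highlight reel: 36.158 Mbps × 900 s × 1.02 = 33193.0 Mb
podcast episode with video: 2.418 Mbps × 2760 s × 1.02 = 6807.2 Mb
concert recording: 39.128 Mbps × 4500 s × 1.02 = 179597.5 Mb
feature film: 7.008 Mbps × 9420 s × 1.02 = 67335.7 Mb
Total: 795289.0 Mb = 99411.1 MB.
At 200 Mbps: 795289.0 / 200 = 3976 s ≈ 66.3 minutes.

66 minutes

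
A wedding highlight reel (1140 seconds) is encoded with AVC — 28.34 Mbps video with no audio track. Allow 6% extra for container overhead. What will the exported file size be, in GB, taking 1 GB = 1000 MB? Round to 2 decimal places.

Total bitrate: 28.34 Mbps.
Stream data: 28.340 Mbps × 1140 s = 32307.6 Mb.
With 6% container overhead: ×1.06.
34,246 Mb ÷ 8 = 4,281 MB → 4.281 GB.

4.28 GB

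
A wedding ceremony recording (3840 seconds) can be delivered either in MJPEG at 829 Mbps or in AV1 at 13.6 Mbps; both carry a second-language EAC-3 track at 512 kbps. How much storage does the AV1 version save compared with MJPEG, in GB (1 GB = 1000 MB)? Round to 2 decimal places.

Audio: 512 kbps = 0.512 Mbps.
MJPEG: 829.512 Mbps × 3840 s = 3185326.1 Mb = 398.166 GB.
AV1: 14.112 Mbps × 3840 s = 54190.1 Mb = 6.774 GB.
Saving: 398.166 − 6.774 = 391.392 GB.

391.39 GB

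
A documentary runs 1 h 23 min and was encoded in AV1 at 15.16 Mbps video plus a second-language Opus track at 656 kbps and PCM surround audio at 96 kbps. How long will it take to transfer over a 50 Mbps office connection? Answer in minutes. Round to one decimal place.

26.4 minutes

1 h 23 min = 83 min = 4980 s
Audio total: 656 + 96 = 752 kbps = 0.752 Mbps.
Total bitrate: 15.912 Mbps.
File: 15.912 Mbps × 4980 s = 79241.8 Mb.
At 50 Mbps: 79241.8 / 50 = 1584.8 s ≈ 26.4 minutes.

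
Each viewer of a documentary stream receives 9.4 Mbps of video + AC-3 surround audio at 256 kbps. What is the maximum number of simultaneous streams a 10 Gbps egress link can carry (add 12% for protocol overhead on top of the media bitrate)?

Audio: 256 kbps = 0.256 Mbps.
Per-viewer media rate: 9.656 Mbps.
On the wire with 12% overhead: 10.815 Mbps.
10 Gbps = 10,000 Mbps; 10,000 / 10.815 = 924.67 → 924 viewers.

924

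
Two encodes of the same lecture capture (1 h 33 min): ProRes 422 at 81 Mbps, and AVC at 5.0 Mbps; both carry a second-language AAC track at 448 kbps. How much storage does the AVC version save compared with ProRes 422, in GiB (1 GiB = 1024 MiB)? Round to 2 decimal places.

1 h 33 min = 93 min = 5580 s
Audio: 448 kbps = 0.448 Mbps.
ProRes 422: 81.448 Mbps × 5580 s = 454479.8 Mb = 52.908 GiB.
AVC: 5.448 Mbps × 5580 s = 30399.8 Mb = 3.539 GiB.
Saving: 52.908 − 3.539 = 49.369 GiB.

49.37 GiB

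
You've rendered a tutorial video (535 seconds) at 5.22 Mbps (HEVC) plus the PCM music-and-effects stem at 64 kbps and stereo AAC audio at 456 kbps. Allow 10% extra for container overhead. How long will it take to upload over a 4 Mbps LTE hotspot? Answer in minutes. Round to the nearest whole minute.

14 minutes

Audio total: 64 + 456 = 520 kbps = 0.520 Mbps.
Total bitrate: 5.740 Mbps.
File: 5.740 Mbps × 535 s = 3070.9 Mb.
With 10% container overhead: ×1.10. → 3378.0 Mb.
At 4 Mbps: 3378.0 / 4 = 844.5 s ≈ 14.1 minutes.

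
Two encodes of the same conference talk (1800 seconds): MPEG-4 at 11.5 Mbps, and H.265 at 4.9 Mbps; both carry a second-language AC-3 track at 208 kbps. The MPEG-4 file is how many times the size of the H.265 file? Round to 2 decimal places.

2.29

Audio: 208 kbps = 0.208 Mbps.
MPEG-4: 11.708 Mbps × 1800 s = 21074.4 Mb = 2.453 GiB.
H.265: 5.108 Mbps × 1800 s = 9194.4 Mb = 1.070 GiB.
Ratio: 2.453 / 1.070 = 2.292.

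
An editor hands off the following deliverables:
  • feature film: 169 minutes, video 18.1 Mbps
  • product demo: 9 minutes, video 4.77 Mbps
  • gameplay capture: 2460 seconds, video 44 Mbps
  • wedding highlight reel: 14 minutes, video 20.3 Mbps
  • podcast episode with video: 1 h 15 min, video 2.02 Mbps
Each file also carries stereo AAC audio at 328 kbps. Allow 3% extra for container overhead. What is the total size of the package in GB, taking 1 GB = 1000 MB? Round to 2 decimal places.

Audio: 328 kbps = 0.328 Mbps.
feature film: 18.428 Mbps × 10140 s × 1.03 = 192465.7 Mb
product demo: 5.098 Mbps × 540 s × 1.03 = 2835.5 Mb
gameplay capture: 44.328 Mbps × 2460 s × 1.03 = 112318.3 Mb
wedding highlight reel: 20.628 Mbps × 840 s × 1.03 = 17847.3 Mb
podcast episode with video: 2.348 Mbps × 4500 s × 1.03 = 10883.0 Mb
Total: 336349.8 Mb = 42043.7 MB.
= 42.04 GB.

42.04 GB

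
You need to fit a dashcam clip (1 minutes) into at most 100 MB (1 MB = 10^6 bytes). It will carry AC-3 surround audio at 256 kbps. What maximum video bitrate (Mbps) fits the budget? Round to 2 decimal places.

13.08 Mbps

Budget: 100 MB = 800.0 Mb.
Total bitrate budget: 800.0 Mb / 60 s = 13.333 Mbps.
Audio: 256 kbps = 0.256 Mbps.
Video: 13.333 − 0.256 = 13.077 Mbps.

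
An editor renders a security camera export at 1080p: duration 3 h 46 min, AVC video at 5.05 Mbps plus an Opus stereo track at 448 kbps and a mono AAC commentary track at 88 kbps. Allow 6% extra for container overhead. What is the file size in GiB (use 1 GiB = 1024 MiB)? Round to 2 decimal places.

3 h 46 min = 226 min = 13560 s
Audio total: 448 + 88 = 536 kbps = 0.536 Mbps.
Total bitrate: 5.05 + 0.536 = 5.586 Mbps.
Stream data: 5.586 Mbps × 13560 s = 75746.2 Mb.
With 6% container overhead: ×1.06.
80,291 Mb = 10,036,366,200 bytes ÷ 1,073,741,824 = 9.347 GiB.

9.35 GiB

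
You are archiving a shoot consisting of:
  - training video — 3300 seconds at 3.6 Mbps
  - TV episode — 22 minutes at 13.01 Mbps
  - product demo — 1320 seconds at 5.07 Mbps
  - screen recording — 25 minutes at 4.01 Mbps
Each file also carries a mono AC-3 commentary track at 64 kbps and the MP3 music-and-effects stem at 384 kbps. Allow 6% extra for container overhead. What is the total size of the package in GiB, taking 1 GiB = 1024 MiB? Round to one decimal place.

Audio total: 64 + 384 = 448 kbps = 0.448 Mbps.
training video: 4.048 Mbps × 3300 s × 1.06 = 14159.9 Mb
TV episode: 13.458 Mbps × 1320 s × 1.06 = 18830.4 Mb
product demo: 5.518 Mbps × 1320 s × 1.06 = 7720.8 Mb
screen recording: 4.458 Mbps × 1500 s × 1.06 = 7088.2 Mb
Total: 47799.3 Mb = 5974.9 MB.
= 5.565 GiB.

5.6 GiB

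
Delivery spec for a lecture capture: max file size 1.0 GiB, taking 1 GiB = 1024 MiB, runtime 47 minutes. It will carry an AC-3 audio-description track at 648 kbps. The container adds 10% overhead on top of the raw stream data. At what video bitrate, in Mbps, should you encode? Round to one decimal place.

2.1 Mbps

Budget: 1.0 GiB = 8589.9 Mb.
Stream payload after overhead: 8589.9 / 1.10 = 7809.0 Mb.
47 min = 2820 s
Total bitrate budget: 7809.0 Mb / 2820 s = 2.769 Mbps.
Audio: 648 kbps = 0.648 Mbps.
Video: 2.769 − 0.648 = 2.121 Mbps.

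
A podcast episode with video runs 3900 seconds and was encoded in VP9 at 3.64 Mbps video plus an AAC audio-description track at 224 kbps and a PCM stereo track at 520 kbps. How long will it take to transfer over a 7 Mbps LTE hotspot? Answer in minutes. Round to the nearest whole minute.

41 minutes

Audio total: 224 + 520 = 744 kbps = 0.744 Mbps.
Total bitrate: 4.384 Mbps.
File: 4.384 Mbps × 3900 s = 17097.6 Mb.
At 7 Mbps: 17097.6 / 7 = 2442.5 s ≈ 40.7 minutes.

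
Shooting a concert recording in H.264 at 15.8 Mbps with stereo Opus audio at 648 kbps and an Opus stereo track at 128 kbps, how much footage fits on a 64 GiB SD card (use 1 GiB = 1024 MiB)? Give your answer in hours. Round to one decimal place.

9.2 hours

Audio total: 648 + 128 = 776 kbps = 0.776 Mbps.
Total bitrate: 15.8 + 0.776 = 16.576 Mbps.
Capacity: 64 GiB = 549,756 Mb.
Recording time: 549,756 / 16.576 = 33,166 s ≈ 9.21 hours.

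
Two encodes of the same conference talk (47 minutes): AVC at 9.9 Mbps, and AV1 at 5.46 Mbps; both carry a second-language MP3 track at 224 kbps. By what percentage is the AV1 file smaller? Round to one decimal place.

47 min = 2820 s
Audio: 224 kbps = 0.224 Mbps.
AVC: 10.124 Mbps × 2820 s = 28549.7 Mb = 3.569 GB.
AV1: 5.684 Mbps × 2820 s = 16028.9 Mb = 2.004 GB.
Reduction: (1 − 2.004/3.569) × 100 = 43.86%.

43.9%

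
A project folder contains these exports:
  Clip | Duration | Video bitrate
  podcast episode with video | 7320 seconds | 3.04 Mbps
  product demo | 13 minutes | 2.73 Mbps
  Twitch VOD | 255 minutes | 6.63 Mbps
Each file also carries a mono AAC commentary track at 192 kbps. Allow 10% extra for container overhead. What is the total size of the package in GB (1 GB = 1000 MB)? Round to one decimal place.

Audio: 192 kbps = 0.192 Mbps.
podcast episode with video: 3.232 Mbps × 7320 s × 1.10 = 26024.1 Mb
product demo: 2.922 Mbps × 780 s × 1.10 = 2507.1 Mb
Twitch VOD: 6.822 Mbps × 15300 s × 1.10 = 114814.3 Mb
Total: 143345.4 Mb = 17918.2 MB.
= 17.92 GB.

17.9 GB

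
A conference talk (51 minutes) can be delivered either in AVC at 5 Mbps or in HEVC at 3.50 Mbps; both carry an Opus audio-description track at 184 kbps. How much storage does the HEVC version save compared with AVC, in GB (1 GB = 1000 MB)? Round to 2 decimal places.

51 min = 3060 s
Audio: 184 kbps = 0.184 Mbps.
AVC: 5.184 Mbps × 3060 s = 15863.0 Mb = 1.983 GB.
HEVC: 3.684 Mbps × 3060 s = 11273.0 Mb = 1.409 GB.
Saving: 1.983 − 1.409 = 0.574 GB.

0.57 GB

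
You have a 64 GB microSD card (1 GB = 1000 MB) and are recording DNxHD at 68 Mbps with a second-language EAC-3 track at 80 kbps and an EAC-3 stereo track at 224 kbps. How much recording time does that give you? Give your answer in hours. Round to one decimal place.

2.1 hours

Audio total: 80 + 224 = 304 kbps = 0.304 Mbps.
Total bitrate: 68 + 0.304 = 68.304 Mbps.
Capacity: 64 GB = 512,000 Mb.
Recording time: 512,000 / 68.304 = 7,496 s ≈ 2.08 hours.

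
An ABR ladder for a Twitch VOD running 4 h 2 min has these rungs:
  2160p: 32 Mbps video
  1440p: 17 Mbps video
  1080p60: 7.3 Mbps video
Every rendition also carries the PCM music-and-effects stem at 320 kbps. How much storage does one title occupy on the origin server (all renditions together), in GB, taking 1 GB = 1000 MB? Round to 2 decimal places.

4 h 2 min = 242 min = 14520 s
Audio: 320 kbps = 0.320 Mbps.
Sum of rendition bitrates: (32+0.320) + (17+0.320) + (7.3+0.320) = 57.260 Mbps.
× 14520 s = 831,415 Mb = 103,927 MB = 103.9 GB.

103.93 GB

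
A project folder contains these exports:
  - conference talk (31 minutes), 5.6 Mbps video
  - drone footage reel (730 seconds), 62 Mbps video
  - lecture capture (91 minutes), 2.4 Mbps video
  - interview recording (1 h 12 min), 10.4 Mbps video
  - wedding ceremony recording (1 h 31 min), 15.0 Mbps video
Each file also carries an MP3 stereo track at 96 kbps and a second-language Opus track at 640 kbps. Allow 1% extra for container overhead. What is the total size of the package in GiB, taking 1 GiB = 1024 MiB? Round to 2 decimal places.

Audio total: 96 + 640 = 736 kbps = 0.736 Mbps.
conference talk: 6.336 Mbps × 1860 s × 1.01 = 11902.8 Mb
drone footage reel: 62.736 Mbps × 730 s × 1.01 = 46255.3 Mb
lecture capture: 3.136 Mbps × 5460 s × 1.01 = 17293.8 Mb
interview recording: 11.136 Mbps × 4320 s × 1.01 = 48588.6 Mb
wedding ceremony recording: 15.736 Mbps × 5460 s × 1.01 = 86777.7 Mb
Total: 210818.2 Mb = 26352.3 MB.
= 24.54 GiB.

24.54 GiB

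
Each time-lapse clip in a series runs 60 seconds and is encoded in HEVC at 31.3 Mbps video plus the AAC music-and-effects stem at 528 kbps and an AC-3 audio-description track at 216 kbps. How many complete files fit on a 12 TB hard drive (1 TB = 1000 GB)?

Audio total: 528 + 216 = 744 kbps = 0.744 Mbps.
Total bitrate: 32.044 Mbps.
Per item: 32.044 Mbps × 60 s = 1,923 Mb = 240.3 MB.
Capacity: 12 TB = 96,000,000 Mb; 49931.34 items → 49931 complete.

49931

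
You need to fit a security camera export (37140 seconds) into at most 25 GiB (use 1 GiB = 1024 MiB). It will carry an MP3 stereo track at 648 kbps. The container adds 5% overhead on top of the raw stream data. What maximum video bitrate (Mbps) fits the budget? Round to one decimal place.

4.9 Mbps

Budget: 25 GiB = 214748.4 Mb.
Stream payload after overhead: 214748.4 / 1.05 = 204522.3 Mb.
Total bitrate budget: 204522.3 Mb / 37140 s = 5.507 Mbps.
Audio: 648 kbps = 0.648 Mbps.
Video: 5.507 − 0.648 = 4.859 Mbps.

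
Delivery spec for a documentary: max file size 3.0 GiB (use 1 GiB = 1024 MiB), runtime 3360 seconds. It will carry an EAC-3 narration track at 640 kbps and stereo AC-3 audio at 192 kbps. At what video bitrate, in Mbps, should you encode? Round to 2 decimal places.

6.84 Mbps

Budget: 3.0 GiB = 25769.8 Mb.
Total bitrate budget: 25769.8 Mb / 3360 s = 7.670 Mbps.
Audio total: 640 + 192 = 832 kbps = 0.832 Mbps.
Video: 7.670 − 0.832 = 6.838 Mbps.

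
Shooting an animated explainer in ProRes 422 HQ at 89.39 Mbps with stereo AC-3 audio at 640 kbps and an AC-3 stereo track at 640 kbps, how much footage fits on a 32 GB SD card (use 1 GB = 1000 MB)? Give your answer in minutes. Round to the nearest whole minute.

Audio total: 640 + 640 = 1280 kbps = 1.280 Mbps.
Total bitrate: 89.39 + 1.280 = 90.670 Mbps.
Capacity: 32 GB = 256,000 Mb.
Recording time: 256,000 / 90.670 = 2,823 s ≈ 47.1 minutes.

47 minutes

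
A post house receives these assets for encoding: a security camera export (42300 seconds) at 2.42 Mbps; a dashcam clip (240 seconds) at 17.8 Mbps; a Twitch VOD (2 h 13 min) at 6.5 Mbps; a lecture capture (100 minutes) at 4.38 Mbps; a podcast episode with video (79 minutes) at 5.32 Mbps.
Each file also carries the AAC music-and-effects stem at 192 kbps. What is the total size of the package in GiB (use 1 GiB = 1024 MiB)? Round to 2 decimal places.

25.82 GiB

Audio: 192 kbps = 0.192 Mbps.
security camera export: 2.612 Mbps × 42300 s = 110487.6 Mb
dashcam clip: 17.992 Mbps × 240 s = 4318.1 Mb
Twitch VOD: 6.692 Mbps × 7980 s = 53402.2 Mb
lecture capture: 4.572 Mbps × 6000 s = 27432.0 Mb
podcast episode with video: 5.512 Mbps × 4740 s = 26126.9 Mb
Total: 221766.7 Mb = 27720.8 MB.
= 25.82 GiB.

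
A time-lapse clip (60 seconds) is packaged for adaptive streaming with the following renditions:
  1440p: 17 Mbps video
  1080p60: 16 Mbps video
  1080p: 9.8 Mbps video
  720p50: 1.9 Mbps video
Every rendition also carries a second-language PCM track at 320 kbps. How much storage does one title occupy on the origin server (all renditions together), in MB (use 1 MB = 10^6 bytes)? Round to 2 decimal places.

Audio: 320 kbps = 0.320 Mbps.
Sum of rendition bitrates: (17+0.320) + (16+0.320) + (9.8+0.320) + (1.9+0.320) = 45.980 Mbps.
× 60 s = 2,759 Mb = 344.9 MB = 344.9 MB.

344.85 MB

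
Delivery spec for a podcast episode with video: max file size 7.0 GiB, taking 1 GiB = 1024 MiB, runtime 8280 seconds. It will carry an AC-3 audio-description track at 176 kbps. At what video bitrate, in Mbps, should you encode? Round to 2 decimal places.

Budget: 7.0 GiB = 60129.5 Mb.
Total bitrate budget: 60129.5 Mb / 8280 s = 7.262 Mbps.
Audio: 176 kbps = 0.176 Mbps.
Video: 7.262 − 0.176 = 7.086 Mbps.

7.09 Mbps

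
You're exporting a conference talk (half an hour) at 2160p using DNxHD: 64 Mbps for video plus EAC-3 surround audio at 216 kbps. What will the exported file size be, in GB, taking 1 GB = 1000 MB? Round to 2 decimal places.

14.45 GB

30 min = 1800 s
Audio: 216 kbps = 0.216 Mbps.
Total bitrate: 64 + 0.216 = 64.216 Mbps.
Stream data: 64.216 Mbps × 1800 s = 115588.8 Mb.
115,589 Mb ÷ 8 = 14,449 MB → 14.45 GB.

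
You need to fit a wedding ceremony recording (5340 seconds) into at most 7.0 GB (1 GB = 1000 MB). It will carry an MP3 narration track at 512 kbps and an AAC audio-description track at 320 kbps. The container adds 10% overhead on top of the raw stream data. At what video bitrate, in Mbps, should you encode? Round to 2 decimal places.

8.70 Mbps

Budget: 7.0 GB = 56000.0 Mb.
Stream payload after overhead: 56000.0 / 1.10 = 50909.1 Mb.
Total bitrate budget: 50909.1 Mb / 5340 s = 9.534 Mbps.
Audio total: 512 + 320 = 832 kbps = 0.832 Mbps.
Video: 9.534 − 0.832 = 8.702 Mbps.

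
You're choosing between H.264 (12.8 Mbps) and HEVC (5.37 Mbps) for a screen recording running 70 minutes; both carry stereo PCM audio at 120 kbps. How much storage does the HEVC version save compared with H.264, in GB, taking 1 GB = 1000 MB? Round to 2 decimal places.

3.90 GB

70 min = 4200 s
Audio: 120 kbps = 0.120 Mbps.
H.264: 12.920 Mbps × 4200 s = 54264.0 Mb = 6.783 GB.
HEVC: 5.490 Mbps × 4200 s = 23058.0 Mb = 2.882 GB.
Saving: 6.783 − 2.882 = 3.901 GB.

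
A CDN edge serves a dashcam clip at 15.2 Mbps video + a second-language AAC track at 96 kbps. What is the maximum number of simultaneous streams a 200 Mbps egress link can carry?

Audio: 96 kbps = 0.096 Mbps.
Per-viewer media rate: 15.296 Mbps.
200 Mbps = 200.0 Mbps; 200.0 / 15.296 = 13.08 → 13 viewers.

13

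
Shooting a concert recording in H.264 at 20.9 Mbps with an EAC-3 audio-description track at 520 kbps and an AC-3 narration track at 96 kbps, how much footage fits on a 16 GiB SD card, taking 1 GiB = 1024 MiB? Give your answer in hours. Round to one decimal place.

Audio total: 520 + 96 = 616 kbps = 0.616 Mbps.
Total bitrate: 20.9 + 0.616 = 21.516 Mbps.
Capacity: 16 GiB = 137,439 Mb.
Recording time: 137,439 / 21.516 = 6,388 s ≈ 1.77 hours.

1.8 hours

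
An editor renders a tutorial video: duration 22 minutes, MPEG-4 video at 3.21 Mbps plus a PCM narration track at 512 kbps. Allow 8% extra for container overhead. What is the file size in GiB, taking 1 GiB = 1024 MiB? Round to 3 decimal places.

0.618 GiB

22 min = 1320 s
Audio: 512 kbps = 0.512 Mbps.
Total bitrate: 3.21 + 0.512 = 3.722 Mbps.
Stream data: 3.722 Mbps × 1320 s = 4913.0 Mb.
With 8% container overhead: ×1.08.
5,306 Mb = 663,260,400 bytes ÷ 1,073,741,824 = 0.6177 GiB.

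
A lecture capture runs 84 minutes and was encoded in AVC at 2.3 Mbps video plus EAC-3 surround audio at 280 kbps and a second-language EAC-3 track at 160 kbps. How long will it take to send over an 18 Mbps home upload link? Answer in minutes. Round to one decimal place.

84 min = 5040 s
Audio total: 280 + 160 = 440 kbps = 0.440 Mbps.
Total bitrate: 2.740 Mbps.
File: 2.740 Mbps × 5040 s = 13809.6 Mb.
At 18 Mbps: 13809.6 / 18 = 767.2 s ≈ 12.8 minutes.

12.8 minutes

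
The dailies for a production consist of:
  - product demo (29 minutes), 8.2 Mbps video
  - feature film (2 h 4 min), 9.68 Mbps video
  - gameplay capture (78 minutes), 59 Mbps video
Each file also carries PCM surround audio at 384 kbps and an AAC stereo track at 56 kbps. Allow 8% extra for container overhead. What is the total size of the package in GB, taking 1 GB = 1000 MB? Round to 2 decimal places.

49.75 GB

Audio total: 384 + 56 = 440 kbps = 0.440 Mbps.
product demo: 8.640 Mbps × 1740 s × 1.08 = 16236.3 Mb
feature film: 10.120 Mbps × 7440 s × 1.08 = 81316.2 Mb
gameplay capture: 59.440 Mbps × 4680 s × 1.08 = 300433.5 Mb
Total: 397986.0 Mb = 49748.3 MB.
= 49.75 GB.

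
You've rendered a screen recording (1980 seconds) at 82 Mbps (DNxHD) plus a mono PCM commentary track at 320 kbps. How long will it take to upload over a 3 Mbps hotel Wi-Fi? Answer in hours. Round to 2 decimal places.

Audio: 320 kbps = 0.320 Mbps.
Total bitrate: 82.320 Mbps.
File: 82.320 Mbps × 1980 s = 162993.6 Mb.
At 3 Mbps: 162993.6 / 3 = 54331.2 s ≈ 15.1 hours.

15.09 hours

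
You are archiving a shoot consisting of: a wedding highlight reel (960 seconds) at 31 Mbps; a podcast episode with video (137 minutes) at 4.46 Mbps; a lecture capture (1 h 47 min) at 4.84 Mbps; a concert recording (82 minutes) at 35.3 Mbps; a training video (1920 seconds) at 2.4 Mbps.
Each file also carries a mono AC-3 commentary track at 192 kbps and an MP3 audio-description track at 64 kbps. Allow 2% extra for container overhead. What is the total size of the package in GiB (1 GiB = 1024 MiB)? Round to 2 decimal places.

33.43 GiB

Audio total: 192 + 64 = 256 kbps = 0.256 Mbps.
wedding highlight reel: 31.256 Mbps × 960 s × 1.02 = 30605.9 Mb
podcast episode with video: 4.716 Mbps × 8220 s × 1.02 = 39540.8 Mb
lecture capture: 5.096 Mbps × 6420 s × 1.02 = 33370.6 Mb
concert recording: 35.556 Mbps × 4920 s × 1.02 = 178434.2 Mb
training video: 2.656 Mbps × 1920 s × 1.02 = 5201.5 Mb
Total: 287153.1 Mb = 35894.1 MB.
= 33.43 GiB.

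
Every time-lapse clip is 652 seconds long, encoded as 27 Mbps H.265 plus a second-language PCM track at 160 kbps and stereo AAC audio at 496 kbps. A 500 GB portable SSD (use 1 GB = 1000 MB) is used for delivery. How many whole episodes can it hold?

221

Audio total: 160 + 496 = 656 kbps = 0.656 Mbps.
Total bitrate: 27.656 Mbps.
Per item: 27.656 Mbps × 652 s = 18,032 Mb = 2,254 MB.
Capacity: 500 GB = 4,000,000 Mb; 221.83 items → 221 complete.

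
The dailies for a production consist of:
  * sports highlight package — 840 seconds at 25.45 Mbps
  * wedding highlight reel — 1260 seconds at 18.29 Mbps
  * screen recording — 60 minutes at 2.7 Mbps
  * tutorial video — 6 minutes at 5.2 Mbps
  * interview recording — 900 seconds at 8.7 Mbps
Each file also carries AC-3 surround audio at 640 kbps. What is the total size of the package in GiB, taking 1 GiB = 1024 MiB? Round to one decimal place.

Audio: 640 kbps = 0.640 Mbps.
sports highlight package: 26.090 Mbps × 840 s = 21915.6 Mb
wedding highlight reel: 18.930 Mbps × 1260 s = 23851.8 Mb
screen recording: 3.340 Mbps × 3600 s = 12024.0 Mb
tutorial video: 5.840 Mbps × 360 s = 2102.4 Mb
interview recording: 9.340 Mbps × 900 s = 8406.0 Mb
Total: 68299.8 Mb = 8537.5 MB.
= 7.951 GiB.

8.0 GiB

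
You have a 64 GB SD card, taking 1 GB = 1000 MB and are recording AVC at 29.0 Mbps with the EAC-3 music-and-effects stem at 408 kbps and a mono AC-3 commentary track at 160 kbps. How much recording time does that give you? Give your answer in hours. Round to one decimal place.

4.8 hours

Audio total: 408 + 160 = 568 kbps = 0.568 Mbps.
Total bitrate: 29.0 + 0.568 = 29.568 Mbps.
Capacity: 64 GB = 512,000 Mb.
Recording time: 512,000 / 29.568 = 17,316 s ≈ 4.81 hours.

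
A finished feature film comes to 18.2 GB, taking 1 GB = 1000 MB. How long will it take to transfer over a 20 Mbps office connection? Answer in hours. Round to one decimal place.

2.0 hours

File: 18.2 GB = 145600.0 Mb.
At 20 Mbps: 145600.0 / 20 = 7280.0 s ≈ 2.02 hours.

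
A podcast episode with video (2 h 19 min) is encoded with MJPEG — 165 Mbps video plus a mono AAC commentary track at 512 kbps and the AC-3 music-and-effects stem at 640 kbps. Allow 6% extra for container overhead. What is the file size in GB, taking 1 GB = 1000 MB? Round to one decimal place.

183.6 GB

2 h 19 min = 139 min = 8340 s
Audio total: 512 + 640 = 1152 kbps = 1.152 Mbps.
Total bitrate: 165 + 1.152 = 166.152 Mbps.
Stream data: 166.152 Mbps × 8340 s = 1385707.7 Mb.
With 6% container overhead: ×1.06.
1,468,850 Mb ÷ 8 = 183,606 MB → 183.6 GB.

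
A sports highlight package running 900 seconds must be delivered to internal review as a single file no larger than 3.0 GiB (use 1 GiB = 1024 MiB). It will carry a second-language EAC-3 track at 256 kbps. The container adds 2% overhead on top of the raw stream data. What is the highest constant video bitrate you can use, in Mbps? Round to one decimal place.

Budget: 3.0 GiB = 25769.8 Mb.
Stream payload after overhead: 25769.8 / 1.02 = 25264.5 Mb.
Total bitrate budget: 25264.5 Mb / 900 s = 28.072 Mbps.
Audio: 256 kbps = 0.256 Mbps.
Video: 28.072 − 0.256 = 27.816 Mbps.

27.8 Mbps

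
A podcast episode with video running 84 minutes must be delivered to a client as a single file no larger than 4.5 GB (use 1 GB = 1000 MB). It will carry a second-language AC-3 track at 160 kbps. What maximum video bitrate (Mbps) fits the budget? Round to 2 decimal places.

Budget: 4.5 GB = 36000.0 Mb.
84 min = 5040 s
Total bitrate budget: 36000.0 Mb / 5040 s = 7.143 Mbps.
Audio: 160 kbps = 0.160 Mbps.
Video: 7.143 − 0.160 = 6.983 Mbps.

6.98 Mbps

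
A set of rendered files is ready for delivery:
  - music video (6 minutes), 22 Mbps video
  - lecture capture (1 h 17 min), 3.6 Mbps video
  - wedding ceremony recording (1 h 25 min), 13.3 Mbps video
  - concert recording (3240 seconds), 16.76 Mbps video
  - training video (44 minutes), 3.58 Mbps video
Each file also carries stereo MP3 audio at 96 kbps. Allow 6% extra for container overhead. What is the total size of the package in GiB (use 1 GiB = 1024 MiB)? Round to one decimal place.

19.5 GiB

Audio: 96 kbps = 0.096 Mbps.
music video: 22.096 Mbps × 360 s × 1.06 = 8431.8 Mb
lecture capture: 3.696 Mbps × 4620 s × 1.06 = 18100.1 Mb
wedding ceremony recording: 13.396 Mbps × 5100 s × 1.06 = 72418.8 Mb
concert recording: 16.856 Mbps × 3240 s × 1.06 = 57890.2 Mb
training video: 3.676 Mbps × 2640 s × 1.06 = 10286.9 Mb
Total: 167127.8 Mb = 20891.0 MB.
= 19.46 GiB.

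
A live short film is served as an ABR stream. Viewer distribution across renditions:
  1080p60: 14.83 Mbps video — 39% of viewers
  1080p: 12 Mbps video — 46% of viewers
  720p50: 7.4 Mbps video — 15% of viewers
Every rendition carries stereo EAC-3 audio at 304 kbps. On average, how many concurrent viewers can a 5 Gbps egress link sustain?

Audio: 304 kbps = 0.304 Mbps.
Average per-viewer bitrate: 0.39×15.134 + 0.46×12.304 + 0.15×7.704 = 12.718 Mbps.
5 Gbps = 5,000 Mbps; 5,000 / 12.718 = 393.15 → 393.

393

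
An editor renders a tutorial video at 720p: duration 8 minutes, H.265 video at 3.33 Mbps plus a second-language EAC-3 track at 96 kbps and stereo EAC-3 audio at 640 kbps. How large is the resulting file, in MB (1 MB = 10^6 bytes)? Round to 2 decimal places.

243.96 MB

8 min = 480 s
Audio total: 96 + 640 = 736 kbps = 0.736 Mbps.
Total bitrate: 3.33 + 0.736 = 4.066 Mbps.
Stream data: 4.066 Mbps × 480 s = 1951.7 Mb.
1,952 Mb ÷ 8 = 244.0 MB → 244.0 MB.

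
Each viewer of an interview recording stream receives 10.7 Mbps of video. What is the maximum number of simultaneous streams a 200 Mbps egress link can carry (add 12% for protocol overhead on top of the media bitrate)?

16

On the wire with 12% overhead: 11.984 Mbps.
200 Mbps = 200.0 Mbps; 200.0 / 11.984 = 16.69 → 16 viewers.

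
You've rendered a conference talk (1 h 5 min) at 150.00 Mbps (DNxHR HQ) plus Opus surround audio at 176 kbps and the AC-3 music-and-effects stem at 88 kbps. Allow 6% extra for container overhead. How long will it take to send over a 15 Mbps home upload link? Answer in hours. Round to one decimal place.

11.5 hours

1 h 5 min = 65 min = 3900 s
Audio total: 176 + 88 = 264 kbps = 0.264 Mbps.
Total bitrate: 150.264 Mbps.
File: 150.264 Mbps × 3900 s = 586029.6 Mb.
With 6% container overhead: ×1.06. → 621191.4 Mb.
At 15 Mbps: 621191.4 / 15 = 41412.8 s ≈ 11.5 hours.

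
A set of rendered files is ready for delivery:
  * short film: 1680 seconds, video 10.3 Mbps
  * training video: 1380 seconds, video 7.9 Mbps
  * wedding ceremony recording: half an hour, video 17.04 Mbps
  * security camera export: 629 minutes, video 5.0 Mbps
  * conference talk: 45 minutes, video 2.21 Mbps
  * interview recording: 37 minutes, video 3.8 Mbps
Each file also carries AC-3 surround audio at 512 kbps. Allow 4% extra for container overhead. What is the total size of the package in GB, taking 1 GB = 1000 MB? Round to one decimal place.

37.2 GB

Audio: 512 kbps = 0.512 Mbps.
short film: 10.812 Mbps × 1680 s × 1.04 = 18890.7 Mb
training video: 8.412 Mbps × 1380 s × 1.04 = 12072.9 Mb
wedding ceremony recording: 17.552 Mbps × 1800 s × 1.04 = 32857.3 Mb
security camera export: 5.512 Mbps × 37740 s × 1.04 = 216343.8 Mb
conference talk: 2.722 Mbps × 2700 s × 1.04 = 7643.4 Mb
interview recording: 4.312 Mbps × 2220 s × 1.04 = 9955.5 Mb
Total: 297763.7 Mb = 37220.5 MB.
= 37.22 GB.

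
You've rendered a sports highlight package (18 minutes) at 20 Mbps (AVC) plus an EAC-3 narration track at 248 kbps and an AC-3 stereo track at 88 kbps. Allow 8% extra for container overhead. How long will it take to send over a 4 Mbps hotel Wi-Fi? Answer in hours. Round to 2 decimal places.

18 min = 1080 s
Audio total: 248 + 88 = 336 kbps = 0.336 Mbps.
Total bitrate: 20.336 Mbps.
File: 20.336 Mbps × 1080 s = 21962.9 Mb.
With 8% container overhead: ×1.08. → 23719.9 Mb.
At 4 Mbps: 23719.9 / 4 = 5930.0 s ≈ 1.65 hours.

1.65 hours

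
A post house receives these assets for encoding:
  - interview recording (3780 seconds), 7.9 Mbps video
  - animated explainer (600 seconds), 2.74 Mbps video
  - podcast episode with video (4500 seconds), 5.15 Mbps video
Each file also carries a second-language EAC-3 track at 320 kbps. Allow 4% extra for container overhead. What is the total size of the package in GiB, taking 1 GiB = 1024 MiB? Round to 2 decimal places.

Audio: 320 kbps = 0.320 Mbps.
interview recording: 8.220 Mbps × 3780 s × 1.04 = 32314.5 Mb
animated explainer: 3.060 Mbps × 600 s × 1.04 = 1909.4 Mb
podcast episode with video: 5.470 Mbps × 4500 s × 1.04 = 25599.6 Mb
Total: 59823.5 Mb = 7477.9 MB.
= 6.964 GiB.

6.96 GiB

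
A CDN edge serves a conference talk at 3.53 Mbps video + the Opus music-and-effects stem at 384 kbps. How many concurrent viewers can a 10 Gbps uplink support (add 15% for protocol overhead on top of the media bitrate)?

2221

Audio: 384 kbps = 0.384 Mbps.
Per-viewer media rate: 3.914 Mbps.
On the wire with 15% overhead: 4.501 Mbps.
10 Gbps = 10,000 Mbps; 10,000 / 4.501 = 2221.68 → 2221 viewers.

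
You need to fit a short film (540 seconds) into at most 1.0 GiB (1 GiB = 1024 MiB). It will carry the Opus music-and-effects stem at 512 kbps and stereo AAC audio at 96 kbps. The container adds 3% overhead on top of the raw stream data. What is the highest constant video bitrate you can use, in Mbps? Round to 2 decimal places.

Budget: 1.0 GiB = 8589.9 Mb.
Stream payload after overhead: 8589.9 / 1.03 = 8339.7 Mb.
Total bitrate budget: 8339.7 Mb / 540 s = 15.444 Mbps.
Audio total: 512 + 96 = 608 kbps = 0.608 Mbps.
Video: 15.444 − 0.608 = 14.836 Mbps.

14.84 Mbps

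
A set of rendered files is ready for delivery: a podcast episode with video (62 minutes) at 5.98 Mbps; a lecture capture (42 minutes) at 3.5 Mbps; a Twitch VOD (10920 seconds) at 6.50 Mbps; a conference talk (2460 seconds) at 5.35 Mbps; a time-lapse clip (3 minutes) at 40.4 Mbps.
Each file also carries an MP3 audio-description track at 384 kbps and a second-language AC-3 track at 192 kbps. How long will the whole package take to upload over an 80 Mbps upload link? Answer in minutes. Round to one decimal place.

27.9 minutes

Audio total: 384 + 192 = 576 kbps = 0.576 Mbps.
podcast episode with video: 6.556 Mbps × 3720 s = 24388.3 Mb
lecture capture: 4.076 Mbps × 2520 s = 10271.5 Mb
Twitch VOD: 7.076 Mbps × 10920 s = 77269.9 Mb
conference talk: 5.926 Mbps × 2460 s = 14578.0 Mb
time-lapse clip: 40.976 Mbps × 180 s = 7375.7 Mb
Total: 133883.4 Mb = 16735.4 MB.
At 80 Mbps: 133883.4 / 80 = 1674 s ≈ 27.9 minutes.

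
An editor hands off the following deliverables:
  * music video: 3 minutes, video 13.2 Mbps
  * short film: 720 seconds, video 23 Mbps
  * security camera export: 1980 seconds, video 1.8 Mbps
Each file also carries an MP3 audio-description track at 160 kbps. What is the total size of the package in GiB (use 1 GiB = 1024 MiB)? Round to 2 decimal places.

2.67 GiB

Audio: 160 kbps = 0.160 Mbps.
music video: 13.360 Mbps × 180 s = 2404.8 Mb
short film: 23.160 Mbps × 720 s = 16675.2 Mb
security camera export: 1.960 Mbps × 1980 s = 3880.8 Mb
Total: 22960.8 Mb = 2870.1 MB.
= 2.673 GiB.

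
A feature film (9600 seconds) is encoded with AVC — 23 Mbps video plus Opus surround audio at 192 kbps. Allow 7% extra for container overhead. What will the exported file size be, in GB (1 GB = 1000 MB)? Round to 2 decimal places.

Audio: 192 kbps = 0.192 Mbps.
Total bitrate: 23 + 0.192 = 23.192 Mbps.
Stream data: 23.192 Mbps × 9600 s = 222643.2 Mb.
With 7% container overhead: ×1.07.
238,228 Mb ÷ 8 = 29,779 MB → 29.78 GB.

29.78 GB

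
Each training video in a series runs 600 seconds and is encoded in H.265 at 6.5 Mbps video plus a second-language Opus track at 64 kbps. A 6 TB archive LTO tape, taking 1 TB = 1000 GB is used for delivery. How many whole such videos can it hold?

12187

Audio: 64 kbps = 0.064 Mbps.
Total bitrate: 6.564 Mbps.
Per item: 6.564 Mbps × 600 s = 3,938 Mb = 492.3 MB.
Capacity: 6 TB = 48,000,000 Mb; 12187.69 items → 12187 complete.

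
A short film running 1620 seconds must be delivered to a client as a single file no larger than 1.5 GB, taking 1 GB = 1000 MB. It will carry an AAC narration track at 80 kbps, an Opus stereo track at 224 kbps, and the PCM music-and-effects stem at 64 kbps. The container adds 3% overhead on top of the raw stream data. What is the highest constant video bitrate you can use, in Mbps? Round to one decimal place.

6.8 Mbps

Budget: 1.5 GB = 12000.0 Mb.
Stream payload after overhead: 12000.0 / 1.03 = 11650.5 Mb.
Total bitrate budget: 11650.5 Mb / 1620 s = 7.192 Mbps.
Audio total: 80 + 224 + 64 = 368 kbps = 0.368 Mbps.
Video: 7.192 − 0.368 = 6.824 Mbps.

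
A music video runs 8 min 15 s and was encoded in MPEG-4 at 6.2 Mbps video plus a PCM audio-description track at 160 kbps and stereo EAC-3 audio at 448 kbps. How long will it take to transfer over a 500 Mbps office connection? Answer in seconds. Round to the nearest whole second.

7 seconds

8 min 15 s = 495 s
Audio total: 160 + 448 = 608 kbps = 0.608 Mbps.
Total bitrate: 6.808 Mbps.
File: 6.808 Mbps × 495 s = 3370.0 Mb.
At 500 Mbps: 3370.0 / 500 = 6.7 s ≈ 6.74 seconds.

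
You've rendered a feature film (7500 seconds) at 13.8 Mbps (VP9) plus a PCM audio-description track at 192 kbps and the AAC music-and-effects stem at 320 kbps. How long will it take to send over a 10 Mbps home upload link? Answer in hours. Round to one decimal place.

3.0 hours

Audio total: 192 + 320 = 512 kbps = 0.512 Mbps.
Total bitrate: 14.312 Mbps.
File: 14.312 Mbps × 7500 s = 107340.0 Mb.
At 10 Mbps: 107340.0 / 10 = 10734.0 s ≈ 2.98 hours.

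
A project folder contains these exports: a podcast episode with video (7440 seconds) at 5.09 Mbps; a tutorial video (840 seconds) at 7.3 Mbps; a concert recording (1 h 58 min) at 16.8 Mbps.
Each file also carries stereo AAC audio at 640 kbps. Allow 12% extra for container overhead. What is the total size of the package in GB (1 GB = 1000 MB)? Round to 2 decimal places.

Audio: 640 kbps = 0.640 Mbps.
podcast episode with video: 5.730 Mbps × 7440 s × 1.12 = 47746.9 Mb
tutorial video: 7.940 Mbps × 840 s × 1.12 = 7470.0 Mb
concert recording: 17.440 Mbps × 7080 s × 1.12 = 138292.2 Mb
Total: 193509.1 Mb = 24188.6 MB.
= 24.19 GB.

24.19 GB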